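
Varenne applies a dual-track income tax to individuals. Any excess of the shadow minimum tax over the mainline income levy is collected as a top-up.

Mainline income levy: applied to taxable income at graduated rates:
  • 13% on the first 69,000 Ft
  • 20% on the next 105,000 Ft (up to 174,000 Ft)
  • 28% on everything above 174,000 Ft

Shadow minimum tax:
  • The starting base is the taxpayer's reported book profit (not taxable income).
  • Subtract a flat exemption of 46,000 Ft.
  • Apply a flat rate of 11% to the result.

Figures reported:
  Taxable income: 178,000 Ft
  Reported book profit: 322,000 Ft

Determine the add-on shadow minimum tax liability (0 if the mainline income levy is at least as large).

0 Ft

Shadow minimum tax:
  Base (reported book profit): 322,000 Ft
  Less exemption 46,000 Ft → base 276,000 Ft
  276,000 Ft × 11% = 30,360 Ft

Mainline income levy:
  69,000 Ft × 13% = 8,970 Ft
  105,000 Ft × 20% = 21,000 Ft
  4,000 Ft × 28% = 1,120 Ft
  → 31,090 Ft

30,360 Ft ≤ 31,090 Ft, so no add-on is due.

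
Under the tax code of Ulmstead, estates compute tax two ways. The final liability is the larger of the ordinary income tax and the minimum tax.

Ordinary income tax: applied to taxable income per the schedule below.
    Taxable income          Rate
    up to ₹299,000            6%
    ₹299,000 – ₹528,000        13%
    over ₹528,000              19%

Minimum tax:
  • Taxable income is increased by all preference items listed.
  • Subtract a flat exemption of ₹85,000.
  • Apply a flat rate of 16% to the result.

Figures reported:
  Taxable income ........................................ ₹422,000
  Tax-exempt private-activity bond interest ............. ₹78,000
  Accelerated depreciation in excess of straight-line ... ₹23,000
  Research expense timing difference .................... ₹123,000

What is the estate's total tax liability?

₹89,760

Minimum tax:
  Adjusted income: ₹422,000 + ₹78,000 + ₹23,000 + ₹123,000 = ₹646,000
  Less exemption ₹85,000 → base ₹561,000
  ₹561,000 × 16% = ₹89,760

Ordinary income tax:
  ₹299,000 × 6% = ₹17,940
  ₹123,000 × 13% = ₹15,990
  → ₹33,930

₹89,760 > ₹33,930, so the minimum tax is the binding amount.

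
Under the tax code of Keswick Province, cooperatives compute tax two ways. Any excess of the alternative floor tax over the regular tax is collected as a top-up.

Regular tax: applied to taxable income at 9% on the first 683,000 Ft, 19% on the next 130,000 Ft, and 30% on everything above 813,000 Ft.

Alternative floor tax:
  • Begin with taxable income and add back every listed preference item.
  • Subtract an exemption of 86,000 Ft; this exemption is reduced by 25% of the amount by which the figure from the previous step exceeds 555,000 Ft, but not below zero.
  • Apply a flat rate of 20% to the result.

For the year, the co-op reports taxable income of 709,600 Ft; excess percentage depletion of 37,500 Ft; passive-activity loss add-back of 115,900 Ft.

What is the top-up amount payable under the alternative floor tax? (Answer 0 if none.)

Regular tax:
  683,000 Ft × 9% = 61,470 Ft
  26,600 Ft × 19% = 5,054 Ft
  → 66,524 Ft

Alternative floor tax:
  Adjusted income: 709,600 Ft + 37,500 Ft + 115,900 Ft = 863,000 Ft
  Exemption: 86,000 Ft − 25% × (863,000 Ft − 555,000 Ft) = 86,000 Ft − 77,000 Ft = 9,000 Ft
  Base: 863,000 Ft − 9,000 Ft = 854,000 Ft
  854,000 Ft × 20% = 170,800 Ft

Excess of alternative floor tax over regular tax: 170,800 Ft − 66,524 Ft = 104,276 Ft.

104,276 Ft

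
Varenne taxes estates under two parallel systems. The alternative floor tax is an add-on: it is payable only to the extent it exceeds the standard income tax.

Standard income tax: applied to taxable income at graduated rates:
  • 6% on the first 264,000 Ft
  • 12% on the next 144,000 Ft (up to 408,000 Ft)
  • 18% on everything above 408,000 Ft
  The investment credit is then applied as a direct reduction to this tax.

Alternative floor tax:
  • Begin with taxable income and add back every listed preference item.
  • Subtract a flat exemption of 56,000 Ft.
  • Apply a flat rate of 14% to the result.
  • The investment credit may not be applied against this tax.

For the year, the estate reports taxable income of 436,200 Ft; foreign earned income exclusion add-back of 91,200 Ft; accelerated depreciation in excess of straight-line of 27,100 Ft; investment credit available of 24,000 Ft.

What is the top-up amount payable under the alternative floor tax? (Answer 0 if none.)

Alternative floor tax:
  Adjusted income: 436,200 Ft + 91,200 Ft + 27,100 Ft = 554,500 Ft
  Less exemption 56,000 Ft → base 498,500 Ft
  498,500 Ft × 14% = 69,790 Ft

Standard income tax:
  264,000 Ft × 6% = 15,840 Ft
  144,000 Ft × 12% = 17,280 Ft
  28,200 Ft × 18% = 5,076 Ft
  → 38,196 Ft
  Less investment credit 24,000 Ft → 14,196 Ft

Excess of alternative floor tax over standard income tax: 69,790 Ft − 14,196 Ft = 55,594 Ft.

55,594 Ft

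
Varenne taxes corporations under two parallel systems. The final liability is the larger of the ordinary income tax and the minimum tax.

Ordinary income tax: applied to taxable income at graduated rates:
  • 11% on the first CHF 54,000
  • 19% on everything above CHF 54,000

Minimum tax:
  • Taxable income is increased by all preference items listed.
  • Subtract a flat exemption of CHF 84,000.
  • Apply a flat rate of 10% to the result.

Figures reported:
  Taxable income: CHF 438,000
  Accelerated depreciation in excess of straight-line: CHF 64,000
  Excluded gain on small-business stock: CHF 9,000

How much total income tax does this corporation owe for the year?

CHF 78,900

Ordinary income tax:
  CHF 54,000 × 11% = CHF 5,940
  CHF 384,000 × 19% = CHF 72,960
  → CHF 78,900

Minimum tax:
  Adjusted income: CHF 438,000 + CHF 64,000 + CHF 9,000 = CHF 511,000
  Less exemption CHF 84,000 → base CHF 427,000
  CHF 427,000 × 10% = CHF 42,700

CHF 78,900 > CHF 42,700, so the ordinary income tax governs.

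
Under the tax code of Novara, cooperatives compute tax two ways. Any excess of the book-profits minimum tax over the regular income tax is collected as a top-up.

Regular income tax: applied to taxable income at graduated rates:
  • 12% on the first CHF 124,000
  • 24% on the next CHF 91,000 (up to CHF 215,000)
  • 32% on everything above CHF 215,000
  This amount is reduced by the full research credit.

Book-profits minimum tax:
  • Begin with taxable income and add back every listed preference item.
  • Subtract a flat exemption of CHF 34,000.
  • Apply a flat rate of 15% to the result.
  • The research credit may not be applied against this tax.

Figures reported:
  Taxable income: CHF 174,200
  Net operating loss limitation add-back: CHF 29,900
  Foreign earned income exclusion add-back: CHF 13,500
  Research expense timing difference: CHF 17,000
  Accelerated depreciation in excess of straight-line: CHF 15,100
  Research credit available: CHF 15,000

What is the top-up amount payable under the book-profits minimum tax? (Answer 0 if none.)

CHF 20,427

Regular income tax:
  CHF 124,000 × 12% = CHF 14,880
  CHF 50,200 × 24% = CHF 12,048
  → CHF 26,928
  Less research credit CHF 15,000 → CHF 11,928

Book-profits minimum tax:
  Adjusted income: CHF 174,200 + CHF 29,900 + CHF 13,500 + CHF 17,000 + CHF 15,100 = CHF 249,700
  Less exemption CHF 34,000 → base CHF 215,700
  CHF 215,700 × 15% = CHF 32,355

Excess of book-profits minimum tax over regular income tax: CHF 32,355 − CHF 11,928 = CHF 20,427.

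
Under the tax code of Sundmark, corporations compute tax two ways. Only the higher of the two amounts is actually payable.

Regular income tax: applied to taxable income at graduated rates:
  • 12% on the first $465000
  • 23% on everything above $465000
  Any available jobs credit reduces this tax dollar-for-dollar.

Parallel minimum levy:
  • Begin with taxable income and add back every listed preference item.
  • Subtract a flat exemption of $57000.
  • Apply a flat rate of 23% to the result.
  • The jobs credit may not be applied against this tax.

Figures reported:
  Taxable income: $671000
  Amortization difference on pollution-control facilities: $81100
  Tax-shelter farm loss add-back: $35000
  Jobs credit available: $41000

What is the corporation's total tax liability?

$167923

Regular income tax:
  $465000 × 12% = $55800
  $206000 × 23% = $47380
  → $103180
  Less jobs credit $41000 → $62180

Parallel minimum levy:
  Adjusted income: $671000 + $81100 + $35000 = $787100
  Less exemption $57000 → base $730100
  $730100 × 23% = $167923

$167923 > $62180, so the parallel minimum levy is the binding amount.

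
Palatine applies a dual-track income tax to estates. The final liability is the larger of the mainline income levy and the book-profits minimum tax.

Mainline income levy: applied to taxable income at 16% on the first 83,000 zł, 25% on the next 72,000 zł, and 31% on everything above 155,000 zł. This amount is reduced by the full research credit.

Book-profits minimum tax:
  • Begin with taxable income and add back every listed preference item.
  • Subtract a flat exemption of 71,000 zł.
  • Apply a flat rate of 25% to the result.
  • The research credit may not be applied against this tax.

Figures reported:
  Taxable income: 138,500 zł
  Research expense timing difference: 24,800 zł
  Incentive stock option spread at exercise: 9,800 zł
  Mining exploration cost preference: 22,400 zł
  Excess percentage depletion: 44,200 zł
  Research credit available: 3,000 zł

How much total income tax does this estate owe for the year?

Mainline income levy:
  83,000 zł × 16% = 13,280 zł
  55,500 zł × 25% = 13,875 zł
  → 27,155 zł
  Less research credit 3,000 zł → 24,155 zł

Book-profits minimum tax:
  Adjusted income: 138,500 zł + 24,800 zł + 9,800 zł + 22,400 zł + 44,200 zł = 239,700 zł
  Less exemption 71,000 zł → base 168,700 zł
  168,700 zł × 25% = 42,175 zł

42,175 zł > 24,155 zł, so the book-profits minimum tax is the binding amount.

42,175 zł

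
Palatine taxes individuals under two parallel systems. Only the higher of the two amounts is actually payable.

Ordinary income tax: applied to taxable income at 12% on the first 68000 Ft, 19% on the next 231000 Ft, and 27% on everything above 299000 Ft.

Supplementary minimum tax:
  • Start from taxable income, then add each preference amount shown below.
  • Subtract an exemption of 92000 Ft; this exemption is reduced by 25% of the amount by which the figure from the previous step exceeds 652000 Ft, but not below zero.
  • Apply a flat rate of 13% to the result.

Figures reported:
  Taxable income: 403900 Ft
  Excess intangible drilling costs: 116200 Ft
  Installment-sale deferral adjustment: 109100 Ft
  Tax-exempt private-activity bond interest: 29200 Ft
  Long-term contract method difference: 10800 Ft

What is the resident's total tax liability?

Supplementary minimum tax:
  Adjusted income: 403900 Ft + 116200 Ft + 109100 Ft + 29200 Ft + 10800 Ft = 669200 Ft
  Exemption: 92000 Ft − 25% × (669200 Ft − 652000 Ft) = 92000 Ft − 4300 Ft = 87700 Ft
  Base: 669200 Ft − 87700 Ft = 581500 Ft
  581500 Ft × 13% = 75595 Ft

Ordinary income tax:
  68000 Ft × 12% = 8160 Ft
  231000 Ft × 19% = 43890 Ft
  104900 Ft × 27% = 28323 Ft
  → 80373 Ft

80373 Ft > 75595 Ft, so the ordinary income tax governs.

80373 Ft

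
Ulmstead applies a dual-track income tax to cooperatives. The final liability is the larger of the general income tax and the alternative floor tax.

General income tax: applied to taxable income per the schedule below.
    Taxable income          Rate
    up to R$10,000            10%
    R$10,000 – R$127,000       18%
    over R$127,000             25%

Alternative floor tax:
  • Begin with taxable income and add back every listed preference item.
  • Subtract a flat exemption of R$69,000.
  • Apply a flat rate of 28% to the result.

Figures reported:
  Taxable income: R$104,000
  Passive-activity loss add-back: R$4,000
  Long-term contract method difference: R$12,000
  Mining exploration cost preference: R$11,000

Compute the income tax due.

General income tax:
  R$10,000 × 10% = R$1,000
  R$94,000 × 18% = R$16,920
  → R$17,920

Alternative floor tax:
  Adjusted income: R$104,000 + R$4,000 + R$12,000 + R$11,000 = R$131,000
  Less exemption R$69,000 → base R$62,000
  R$62,000 × 28% = R$17,360

R$17,920 > R$17,360, so the general income tax governs.

R$17,920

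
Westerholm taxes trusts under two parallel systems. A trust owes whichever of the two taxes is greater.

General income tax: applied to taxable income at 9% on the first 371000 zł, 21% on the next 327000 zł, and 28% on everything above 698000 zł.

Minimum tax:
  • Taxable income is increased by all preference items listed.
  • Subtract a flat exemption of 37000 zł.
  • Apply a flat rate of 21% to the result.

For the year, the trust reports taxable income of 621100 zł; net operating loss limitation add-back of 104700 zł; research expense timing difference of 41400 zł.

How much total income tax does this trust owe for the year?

153342 zł

Minimum tax:
  Adjusted income: 621100 zł + 104700 zł + 41400 zł = 767200 zł
  Less exemption 37000 zł → base 730200 zł
  730200 zł × 21% = 153342 zł

General income tax:
  371000 zł × 9% = 33390 zł
  250100 zł × 21% = 52521 zł
  → 85911 zł

153342 zł > 85911 zł, so the minimum tax is the binding amount.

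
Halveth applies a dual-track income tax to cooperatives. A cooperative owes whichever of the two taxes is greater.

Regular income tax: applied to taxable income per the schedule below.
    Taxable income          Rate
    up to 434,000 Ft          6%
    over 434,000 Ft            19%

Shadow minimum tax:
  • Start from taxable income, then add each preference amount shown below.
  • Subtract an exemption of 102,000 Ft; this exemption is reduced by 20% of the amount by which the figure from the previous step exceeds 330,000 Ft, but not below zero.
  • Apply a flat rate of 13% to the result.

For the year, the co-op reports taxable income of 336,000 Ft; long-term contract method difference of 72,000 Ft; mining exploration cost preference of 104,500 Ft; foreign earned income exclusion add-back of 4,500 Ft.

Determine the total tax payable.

Regular income tax:
  336,000 Ft × 6% = 20,160 Ft

Shadow minimum tax:
  Adjusted income: 336,000 Ft + 72,000 Ft + 104,500 Ft + 4,500 Ft = 517,000 Ft
  Exemption: 102,000 Ft − 20% × (517,000 Ft − 330,000 Ft) = 102,000 Ft − 37,400 Ft = 64,600 Ft
  Base: 517,000 Ft − 64,600 Ft = 452,400 Ft
  452,400 Ft × 13% = 58,812 Ft

58,812 Ft > 20,160 Ft, so the shadow minimum tax is the binding amount.

58,812 Ft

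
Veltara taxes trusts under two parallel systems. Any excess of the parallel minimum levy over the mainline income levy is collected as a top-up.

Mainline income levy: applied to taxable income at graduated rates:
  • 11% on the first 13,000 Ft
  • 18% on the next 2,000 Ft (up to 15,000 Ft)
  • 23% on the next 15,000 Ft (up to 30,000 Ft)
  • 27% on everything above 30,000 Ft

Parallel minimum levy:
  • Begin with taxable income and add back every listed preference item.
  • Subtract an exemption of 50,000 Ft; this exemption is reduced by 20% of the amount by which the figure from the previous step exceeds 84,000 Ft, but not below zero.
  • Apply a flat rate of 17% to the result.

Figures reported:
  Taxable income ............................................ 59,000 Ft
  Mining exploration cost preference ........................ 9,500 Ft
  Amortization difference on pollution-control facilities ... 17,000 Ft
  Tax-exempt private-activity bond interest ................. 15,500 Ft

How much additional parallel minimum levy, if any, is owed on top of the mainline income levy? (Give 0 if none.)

0 Ft

Parallel minimum levy:
  Adjusted income: 59,000 Ft + 9,500 Ft + 17,000 Ft + 15,500 Ft = 101,000 Ft
  Exemption: 50,000 Ft − 20% × (101,000 Ft − 84,000 Ft) = 50,000 Ft − 3,400 Ft = 46,600 Ft
  Base: 101,000 Ft − 46,600 Ft = 54,400 Ft
  54,400 Ft × 17% = 9,248 Ft

Mainline income levy:
  13,000 Ft × 11% = 1,430 Ft
  2,000 Ft × 18% = 360 Ft
  15,000 Ft × 23% = 3,450 Ft
  29,000 Ft × 27% = 7,830 Ft
  → 13,070 Ft

9,248 Ft ≤ 13,070 Ft, so no add-on is due.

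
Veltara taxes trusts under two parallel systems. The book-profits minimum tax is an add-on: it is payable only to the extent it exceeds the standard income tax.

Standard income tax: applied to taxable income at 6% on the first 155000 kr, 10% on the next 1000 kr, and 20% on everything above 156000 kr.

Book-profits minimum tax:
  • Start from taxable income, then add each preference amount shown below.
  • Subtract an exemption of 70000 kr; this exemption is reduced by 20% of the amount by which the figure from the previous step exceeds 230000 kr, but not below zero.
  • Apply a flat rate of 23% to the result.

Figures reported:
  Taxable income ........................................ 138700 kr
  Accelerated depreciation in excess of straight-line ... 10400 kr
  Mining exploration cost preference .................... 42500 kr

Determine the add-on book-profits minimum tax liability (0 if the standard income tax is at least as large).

19646 kr

Standard income tax:
  138700 kr × 6% = 8322 kr

Book-profits minimum tax:
  Adjusted income: 138700 kr + 10400 kr + 42500 kr = 191600 kr
  Exemption: 191600 kr ≤ 230000 kr, so full 70000 kr applies
  Base: 191600 kr − 70000 kr = 121600 kr
  121600 kr × 23% = 27968 kr

Excess of book-profits minimum tax over standard income tax: 27968 kr − 8322 kr = 19646 kr.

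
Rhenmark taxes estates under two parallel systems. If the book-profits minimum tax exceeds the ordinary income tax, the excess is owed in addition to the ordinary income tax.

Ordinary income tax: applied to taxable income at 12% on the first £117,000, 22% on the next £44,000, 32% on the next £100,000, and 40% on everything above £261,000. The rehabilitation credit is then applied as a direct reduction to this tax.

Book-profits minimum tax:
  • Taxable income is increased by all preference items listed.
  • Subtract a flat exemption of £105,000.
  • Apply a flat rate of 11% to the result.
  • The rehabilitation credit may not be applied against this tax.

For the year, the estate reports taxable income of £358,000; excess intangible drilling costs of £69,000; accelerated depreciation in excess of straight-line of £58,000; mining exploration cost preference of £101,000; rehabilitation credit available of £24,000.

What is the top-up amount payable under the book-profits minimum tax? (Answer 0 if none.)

£0

Book-profits minimum tax:
  Adjusted income: £358,000 + £69,000 + £58,000 + £101,000 = £586,000
  Less exemption £105,000 → base £481,000
  £481,000 × 11% = £52,910

Ordinary income tax:
  £117,000 × 12% = £14,040
  £44,000 × 22% = £9,680
  £100,000 × 32% = £32,000
  £97,000 × 40% = £38,800
  → £94,520
  Less rehabilitation credit £24,000 → £70,520

£52,910 ≤ £70,520, so no add-on is due.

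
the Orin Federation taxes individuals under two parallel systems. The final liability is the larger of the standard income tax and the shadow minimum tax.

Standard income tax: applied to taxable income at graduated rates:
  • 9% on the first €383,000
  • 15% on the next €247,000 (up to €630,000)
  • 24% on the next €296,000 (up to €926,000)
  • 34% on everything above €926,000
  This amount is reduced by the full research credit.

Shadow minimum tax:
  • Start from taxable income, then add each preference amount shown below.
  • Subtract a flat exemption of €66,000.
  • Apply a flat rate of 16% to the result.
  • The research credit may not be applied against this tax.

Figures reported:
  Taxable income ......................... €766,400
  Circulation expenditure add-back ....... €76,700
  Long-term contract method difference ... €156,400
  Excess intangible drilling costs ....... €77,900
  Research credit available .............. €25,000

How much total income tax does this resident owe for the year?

€161,824

Shadow minimum tax:
  Adjusted income: €766,400 + €76,700 + €156,400 + €77,900 = €1,077,400
  Less exemption €66,000 → base €1,011,400
  €1,011,400 × 16% = €161,824

Standard income tax:
  €383,000 × 9% = €34,470
  €247,000 × 15% = €37,050
  €136,400 × 24% = €32,736
  → €104,256
  Less research credit €25,000 → €79,256

€161,824 > €79,256, so the shadow minimum tax is the binding amount.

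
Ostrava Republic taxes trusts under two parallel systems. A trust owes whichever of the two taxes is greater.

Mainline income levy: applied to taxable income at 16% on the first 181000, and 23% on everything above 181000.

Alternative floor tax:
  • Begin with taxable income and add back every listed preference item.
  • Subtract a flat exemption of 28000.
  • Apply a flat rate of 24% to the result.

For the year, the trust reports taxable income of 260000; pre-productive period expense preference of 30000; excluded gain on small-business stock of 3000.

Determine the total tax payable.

63600

Mainline income levy:
  181000 × 16% = 28960
  79000 × 23% = 18170
  → 47130

Alternative floor tax:
  Adjusted income: 260000 + 30000 + 3000 = 293000
  Less exemption 28000 → base 265000
  265000 × 24% = 63600

63600 > 47130, so the alternative floor tax is the binding amount.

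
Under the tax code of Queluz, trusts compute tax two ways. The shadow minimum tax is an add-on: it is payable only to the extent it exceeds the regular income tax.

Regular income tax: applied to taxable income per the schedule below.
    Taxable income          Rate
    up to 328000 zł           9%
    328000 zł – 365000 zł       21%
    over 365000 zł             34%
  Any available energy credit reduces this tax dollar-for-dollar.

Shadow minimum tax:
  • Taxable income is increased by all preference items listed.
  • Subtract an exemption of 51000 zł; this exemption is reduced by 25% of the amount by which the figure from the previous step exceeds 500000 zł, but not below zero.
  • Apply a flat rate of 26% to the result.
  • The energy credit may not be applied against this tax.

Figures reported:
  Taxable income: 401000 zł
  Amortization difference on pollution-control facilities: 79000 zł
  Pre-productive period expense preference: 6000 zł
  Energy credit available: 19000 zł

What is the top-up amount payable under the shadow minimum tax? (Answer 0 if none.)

82570 zł

Shadow minimum tax:
  Adjusted income: 401000 zł + 79000 zł + 6000 zł = 486000 zł
  Exemption: 486000 zł ≤ 500000 zł, so full 51000 zł applies
  Base: 486000 zł − 51000 zł = 435000 zł
  435000 zł × 26% = 113100 zł

Regular income tax:
  328000 zł × 9% = 29520 zł
  37000 zł × 21% = 7770 zł
  36000 zł × 34% = 12240 zł
  → 49530 zł
  Less energy credit 19000 zł → 30530 zł

Excess of shadow minimum tax over regular income tax: 113100 zł − 30530 zł = 82570 zł.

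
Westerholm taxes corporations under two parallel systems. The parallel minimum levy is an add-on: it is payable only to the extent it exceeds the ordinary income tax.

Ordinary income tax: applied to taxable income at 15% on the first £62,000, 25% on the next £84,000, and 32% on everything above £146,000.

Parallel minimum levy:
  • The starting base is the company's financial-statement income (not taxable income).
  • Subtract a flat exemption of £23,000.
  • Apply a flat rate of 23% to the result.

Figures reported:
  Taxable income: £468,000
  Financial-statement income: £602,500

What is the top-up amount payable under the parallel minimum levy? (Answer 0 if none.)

£0

Ordinary income tax:
  £62,000 × 15% = £9,300
  £84,000 × 25% = £21,000
  £322,000 × 32% = £103,040
  → £133,340

Parallel minimum levy:
  Base (financial-statement income): £602,500
  Less exemption £23,000 → base £579,500
  £579,500 × 23% = £133,285

£133,285 ≤ £133,340, so no add-on is due.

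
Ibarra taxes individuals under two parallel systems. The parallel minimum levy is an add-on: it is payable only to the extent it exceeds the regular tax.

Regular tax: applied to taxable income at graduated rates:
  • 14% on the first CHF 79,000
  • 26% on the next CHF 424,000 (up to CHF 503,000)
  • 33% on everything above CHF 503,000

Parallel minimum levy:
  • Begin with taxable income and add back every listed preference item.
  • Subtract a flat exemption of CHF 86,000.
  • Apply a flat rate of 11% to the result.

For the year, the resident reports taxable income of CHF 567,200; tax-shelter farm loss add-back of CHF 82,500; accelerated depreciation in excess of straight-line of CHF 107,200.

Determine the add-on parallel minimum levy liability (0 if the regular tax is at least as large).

Parallel minimum levy:
  Adjusted income: CHF 567,200 + CHF 82,500 + CHF 107,200 = CHF 756,900
  Less exemption CHF 86,000 → base CHF 670,900
  CHF 670,900 × 11% = CHF 73,799

Regular tax:
  CHF 79,000 × 14% = CHF 11,060
  CHF 424,000 × 26% = CHF 110,240
  CHF 64,200 × 33% = CHF 21,186
  → CHF 142,486

CHF 73,799 ≤ CHF 142,486, so no add-on is due.

CHF 0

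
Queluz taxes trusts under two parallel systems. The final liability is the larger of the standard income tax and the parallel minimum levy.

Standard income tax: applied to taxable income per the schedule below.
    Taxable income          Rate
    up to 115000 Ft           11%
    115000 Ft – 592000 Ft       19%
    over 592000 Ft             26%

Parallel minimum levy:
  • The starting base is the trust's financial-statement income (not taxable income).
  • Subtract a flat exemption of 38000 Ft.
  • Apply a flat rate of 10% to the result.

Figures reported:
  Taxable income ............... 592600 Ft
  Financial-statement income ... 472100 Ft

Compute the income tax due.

Parallel minimum levy:
  Base (financial-statement income): 472100 Ft
  Less exemption 38000 Ft → base 434100 Ft
  434100 Ft × 10% = 43410 Ft

Standard income tax:
  115000 Ft × 11% = 12650 Ft
  477000 Ft × 19% = 90630 Ft
  600 Ft × 26% = 156 Ft
  → 103436 Ft

103436 Ft > 43410 Ft, so the standard income tax governs.

103436 Ft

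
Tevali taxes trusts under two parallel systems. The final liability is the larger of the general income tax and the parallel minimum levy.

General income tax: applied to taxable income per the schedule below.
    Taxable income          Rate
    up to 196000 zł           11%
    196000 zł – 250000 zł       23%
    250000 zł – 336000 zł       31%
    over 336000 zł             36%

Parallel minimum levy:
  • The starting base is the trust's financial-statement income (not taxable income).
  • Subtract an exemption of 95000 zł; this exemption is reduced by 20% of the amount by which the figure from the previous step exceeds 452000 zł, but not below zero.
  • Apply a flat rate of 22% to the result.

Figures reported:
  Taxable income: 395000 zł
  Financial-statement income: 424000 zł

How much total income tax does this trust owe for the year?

81880 zł

Parallel minimum levy:
  Base (financial-statement income): 424000 zł
  Exemption: 424000 zł ≤ 452000 zł, so full 95000 zł applies
  Base: 424000 zł − 95000 zł = 329000 zł
  329000 zł × 22% = 72380 zł

General income tax:
  196000 zł × 11% = 21560 zł
  54000 zł × 23% = 12420 zł
  86000 zł × 31% = 26660 zł
  59000 zł × 36% = 21240 zł
  → 81880 zł

81880 zł > 72380 zł, so the general income tax governs.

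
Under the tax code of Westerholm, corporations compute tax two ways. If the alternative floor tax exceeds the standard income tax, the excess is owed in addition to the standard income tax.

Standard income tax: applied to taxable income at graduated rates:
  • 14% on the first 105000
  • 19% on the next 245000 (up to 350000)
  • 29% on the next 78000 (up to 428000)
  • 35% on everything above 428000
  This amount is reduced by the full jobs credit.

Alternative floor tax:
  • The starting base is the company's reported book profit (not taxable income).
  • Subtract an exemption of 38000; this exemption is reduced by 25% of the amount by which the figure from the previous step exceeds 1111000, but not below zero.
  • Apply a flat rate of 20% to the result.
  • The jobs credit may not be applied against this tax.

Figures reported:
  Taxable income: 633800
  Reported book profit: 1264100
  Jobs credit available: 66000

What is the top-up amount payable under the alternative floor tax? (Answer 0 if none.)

162920

Standard income tax:
  105000 × 14% = 14700
  245000 × 19% = 46550
  78000 × 29% = 22620
  205800 × 35% = 72030
  → 155900
  Less jobs credit 66000 → 89900

Alternative floor tax:
  Base (reported book profit): 1264100
  Exemption: 25% × (1264100 − 1111000) = 38275 ≥ 38000, so the exemption is fully phased out
  Base: 1264100 − 0 = 1264100
  1264100 × 20% = 252820

Excess of alternative floor tax over standard income tax: 252820 − 89900 = 162920.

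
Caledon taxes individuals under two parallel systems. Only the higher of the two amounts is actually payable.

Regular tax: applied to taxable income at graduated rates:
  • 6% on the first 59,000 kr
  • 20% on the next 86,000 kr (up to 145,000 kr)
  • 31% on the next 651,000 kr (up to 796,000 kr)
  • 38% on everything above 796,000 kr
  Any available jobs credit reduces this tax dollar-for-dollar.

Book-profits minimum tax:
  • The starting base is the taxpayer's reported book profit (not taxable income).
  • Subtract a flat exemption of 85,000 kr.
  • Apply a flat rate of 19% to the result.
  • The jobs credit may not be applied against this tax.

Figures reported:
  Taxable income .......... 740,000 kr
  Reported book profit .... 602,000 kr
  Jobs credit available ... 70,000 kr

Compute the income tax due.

Book-profits minimum tax:
  Base (reported book profit): 602,000 kr
  Less exemption 85,000 kr → base 517,000 kr
  517,000 kr × 19% = 98,230 kr

Regular tax:
  59,000 kr × 6% = 3,540 kr
  86,000 kr × 20% = 17,200 kr
  595,000 kr × 31% = 184,450 kr
  → 205,190 kr
  Less jobs credit 70,000 kr → 135,190 kr

135,190 kr > 98,230 kr, so the regular tax governs.

135,190 kr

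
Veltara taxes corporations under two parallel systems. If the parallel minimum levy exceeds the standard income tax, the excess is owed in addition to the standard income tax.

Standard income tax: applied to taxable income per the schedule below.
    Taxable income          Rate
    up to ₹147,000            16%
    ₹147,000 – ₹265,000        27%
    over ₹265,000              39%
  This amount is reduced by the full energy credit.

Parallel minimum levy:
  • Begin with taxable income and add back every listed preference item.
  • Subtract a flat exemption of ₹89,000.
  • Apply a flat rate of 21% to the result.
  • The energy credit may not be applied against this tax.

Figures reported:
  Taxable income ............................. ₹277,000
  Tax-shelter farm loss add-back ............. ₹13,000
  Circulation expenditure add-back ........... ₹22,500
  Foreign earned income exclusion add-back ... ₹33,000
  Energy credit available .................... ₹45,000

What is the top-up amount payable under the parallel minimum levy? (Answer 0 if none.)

₹38,805

Parallel minimum levy:
  Adjusted income: ₹277,000 + ₹13,000 + ₹22,500 + ₹33,000 = ₹345,500
  Less exemption ₹89,000 → base ₹256,500
  ₹256,500 × 21% = ₹53,865

Standard income tax:
  ₹147,000 × 16% = ₹23,520
  ₹118,000 × 27% = ₹31,860
  ₹12,000 × 39% = ₹4,680
  → ₹60,060
  Less energy credit ₹45,000 → ₹15,060

Excess of parallel minimum levy over standard income tax: ₹53,865 − ₹15,060 = ₹38,805.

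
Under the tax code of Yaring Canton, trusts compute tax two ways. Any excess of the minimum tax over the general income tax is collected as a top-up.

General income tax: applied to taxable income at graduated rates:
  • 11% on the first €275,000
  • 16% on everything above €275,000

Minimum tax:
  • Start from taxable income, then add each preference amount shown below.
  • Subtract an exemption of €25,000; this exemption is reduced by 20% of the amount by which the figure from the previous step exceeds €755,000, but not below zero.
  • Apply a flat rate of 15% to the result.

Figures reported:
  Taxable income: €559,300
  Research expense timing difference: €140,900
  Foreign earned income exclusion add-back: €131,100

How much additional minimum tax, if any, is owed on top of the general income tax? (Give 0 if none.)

€47,496

General income tax:
  €275,000 × 11% = €30,250
  €284,300 × 16% = €45,488
  → €75,738

Minimum tax:
  Adjusted income: €559,300 + €140,900 + €131,100 = €831,300
  Exemption: €25,000 − 20% × (€831,300 − €755,000) = €25,000 − €15,260 = €9,740
  Base: €831,300 − €9,740 = €821,560
  €821,560 × 15% = €123,234

Excess of minimum tax over general income tax: €123,234 − €75,738 = €47,496.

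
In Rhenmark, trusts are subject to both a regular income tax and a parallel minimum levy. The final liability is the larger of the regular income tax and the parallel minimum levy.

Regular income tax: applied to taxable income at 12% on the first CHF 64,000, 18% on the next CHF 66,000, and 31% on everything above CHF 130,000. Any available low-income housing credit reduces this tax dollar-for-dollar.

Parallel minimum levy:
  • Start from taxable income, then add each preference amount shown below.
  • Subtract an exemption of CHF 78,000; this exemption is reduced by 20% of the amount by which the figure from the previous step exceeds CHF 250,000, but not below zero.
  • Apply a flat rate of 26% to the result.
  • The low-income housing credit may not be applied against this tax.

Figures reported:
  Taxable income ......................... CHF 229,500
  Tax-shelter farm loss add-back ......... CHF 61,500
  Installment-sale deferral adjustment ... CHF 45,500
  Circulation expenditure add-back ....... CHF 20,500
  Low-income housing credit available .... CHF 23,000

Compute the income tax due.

CHF 78,104

Parallel minimum levy:
  Adjusted income: CHF 229,500 + CHF 61,500 + CHF 45,500 + CHF 20,500 = CHF 357,000
  Exemption: CHF 78,000 − 20% × (CHF 357,000 − CHF 250,000) = CHF 78,000 − CHF 21,400 = CHF 56,600
  Base: CHF 357,000 − CHF 56,600 = CHF 300,400
  CHF 300,400 × 26% = CHF 78,104

Regular income tax:
  CHF 64,000 × 12% = CHF 7,680
  CHF 66,000 × 18% = CHF 11,880
  CHF 99,500 × 31% = CHF 30,845
  → CHF 50,405
  Less low-income housing credit CHF 23,000 → CHF 27,405

CHF 78,104 > CHF 27,405, so the parallel minimum levy is the binding amount.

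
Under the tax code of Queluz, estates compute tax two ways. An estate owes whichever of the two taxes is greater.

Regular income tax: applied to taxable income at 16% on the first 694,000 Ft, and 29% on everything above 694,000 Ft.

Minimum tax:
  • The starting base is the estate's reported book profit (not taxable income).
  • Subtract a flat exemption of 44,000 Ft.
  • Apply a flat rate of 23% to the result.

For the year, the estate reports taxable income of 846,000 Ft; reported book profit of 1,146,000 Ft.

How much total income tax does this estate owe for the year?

Minimum tax:
  Base (reported book profit): 1,146,000 Ft
  Less exemption 44,000 Ft → base 1,102,000 Ft
  1,102,000 Ft × 23% = 253,460 Ft

Regular income tax:
  694,000 Ft × 16% = 111,040 Ft
  152,000 Ft × 29% = 44,080 Ft
  → 155,120 Ft

253,460 Ft > 155,120 Ft, so the minimum tax is the binding amount.

253,460 Ft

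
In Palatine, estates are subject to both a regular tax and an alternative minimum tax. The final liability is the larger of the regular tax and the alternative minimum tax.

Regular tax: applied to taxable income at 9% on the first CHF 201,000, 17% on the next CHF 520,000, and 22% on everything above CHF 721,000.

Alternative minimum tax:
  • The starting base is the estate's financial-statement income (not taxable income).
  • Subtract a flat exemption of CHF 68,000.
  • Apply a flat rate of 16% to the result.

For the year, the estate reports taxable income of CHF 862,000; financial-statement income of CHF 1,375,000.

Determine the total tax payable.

CHF 209,120

Alternative minimum tax:
  Base (financial-statement income): CHF 1,375,000
  Less exemption CHF 68,000 → base CHF 1,307,000
  CHF 1,307,000 × 16% = CHF 209,120

Regular tax:
  CHF 201,000 × 9% = CHF 18,090
  CHF 520,000 × 17% = CHF 88,400
  CHF 141,000 × 22% = CHF 31,020
  → CHF 137,510

CHF 209,120 > CHF 137,510, so the alternative minimum tax is the binding amount.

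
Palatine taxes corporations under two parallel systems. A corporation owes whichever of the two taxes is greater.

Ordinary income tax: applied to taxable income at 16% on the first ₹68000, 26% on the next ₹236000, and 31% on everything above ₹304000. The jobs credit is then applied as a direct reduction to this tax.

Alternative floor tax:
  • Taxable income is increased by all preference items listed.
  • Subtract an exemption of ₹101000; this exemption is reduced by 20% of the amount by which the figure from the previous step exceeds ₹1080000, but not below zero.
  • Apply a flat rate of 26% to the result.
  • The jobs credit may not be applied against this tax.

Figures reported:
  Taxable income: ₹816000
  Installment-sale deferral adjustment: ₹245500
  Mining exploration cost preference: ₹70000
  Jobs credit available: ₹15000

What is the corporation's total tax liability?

₹270608

Alternative floor tax:
  Adjusted income: ₹816000 + ₹245500 + ₹70000 = ₹1131500
  Exemption: ₹101000 − 20% × (₹1131500 − ₹1080000) = ₹101000 − ₹10300 = ₹90700
  Base: ₹1131500 − ₹90700 = ₹1040800
  ₹1040800 × 26% = ₹270608

Ordinary income tax:
  ₹68000 × 16% = ₹10880
  ₹236000 × 26% = ₹61360
  ₹512000 × 31% = ₹158720
  → ₹230960
  Less jobs credit ₹15000 → ₹215960

₹270608 > ₹215960, so the alternative floor tax is the binding amount.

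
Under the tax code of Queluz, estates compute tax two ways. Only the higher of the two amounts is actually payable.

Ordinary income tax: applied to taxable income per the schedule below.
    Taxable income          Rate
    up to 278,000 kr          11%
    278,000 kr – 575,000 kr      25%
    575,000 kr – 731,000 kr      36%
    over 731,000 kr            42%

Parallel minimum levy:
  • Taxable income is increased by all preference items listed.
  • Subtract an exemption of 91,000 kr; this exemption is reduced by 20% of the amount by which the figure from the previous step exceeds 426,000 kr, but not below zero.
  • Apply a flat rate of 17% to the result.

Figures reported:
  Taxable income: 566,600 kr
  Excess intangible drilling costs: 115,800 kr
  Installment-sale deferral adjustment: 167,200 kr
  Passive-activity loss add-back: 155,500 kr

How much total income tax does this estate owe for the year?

170,867 kr

Ordinary income tax:
  278,000 kr × 11% = 30,580 kr
  288,600 kr × 25% = 72,150 kr
  → 102,730 kr

Parallel minimum levy:
  Adjusted income: 566,600 kr + 115,800 kr + 167,200 kr + 155,500 kr = 1,005,100 kr
  Exemption: 20% × (1,005,100 kr − 426,000 kr) = 115,820 kr ≥ 91,000 kr, so the exemption is fully phased out
  Base: 1,005,100 kr − 0 kr = 1,005,100 kr
  1,005,100 kr × 17% = 170,867 kr

170,867 kr > 102,730 kr, so the parallel minimum levy is the binding amount.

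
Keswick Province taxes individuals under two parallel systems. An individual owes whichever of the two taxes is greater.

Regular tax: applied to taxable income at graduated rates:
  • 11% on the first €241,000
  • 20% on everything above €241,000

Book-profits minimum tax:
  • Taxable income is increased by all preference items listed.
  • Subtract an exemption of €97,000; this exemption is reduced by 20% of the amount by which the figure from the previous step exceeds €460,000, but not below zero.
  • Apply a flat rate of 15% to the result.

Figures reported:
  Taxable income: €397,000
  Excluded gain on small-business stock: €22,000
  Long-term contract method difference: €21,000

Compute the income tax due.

€57,710

Regular tax:
  €241,000 × 11% = €26,510
  €156,000 × 20% = €31,200
  → €57,710

Book-profits minimum tax:
  Adjusted income: €397,000 + €22,000 + €21,000 = €440,000
  Exemption: €440,000 ≤ €460,000, so full €97,000 applies
  Base: €440,000 − €97,000 = €343,000
  €343,000 × 15% = €51,450

€57,710 > €51,450, so the regular tax governs.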